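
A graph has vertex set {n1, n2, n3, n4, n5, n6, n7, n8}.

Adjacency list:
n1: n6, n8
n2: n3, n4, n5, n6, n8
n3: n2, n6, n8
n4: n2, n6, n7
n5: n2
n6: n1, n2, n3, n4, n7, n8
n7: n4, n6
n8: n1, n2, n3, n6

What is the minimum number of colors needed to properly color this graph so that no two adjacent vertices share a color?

4

n2, n3, n6, n8 are mutually adjacent (a clique of size 4), so at least 4 colors are needed.
4 colors suffice: color 1 → {n5, n6}; color 2 → {n1, n2, n7}; color 3 → {n4, n8}; color 4 → {n3}. Each edge has distinct colors on its endpoints.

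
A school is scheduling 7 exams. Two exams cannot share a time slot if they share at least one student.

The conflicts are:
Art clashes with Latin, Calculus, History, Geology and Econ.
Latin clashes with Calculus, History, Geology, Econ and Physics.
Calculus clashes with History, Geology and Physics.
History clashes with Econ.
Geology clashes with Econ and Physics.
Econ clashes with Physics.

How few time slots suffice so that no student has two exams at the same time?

4

Art, Latin, Calculus, History all conflict with each other, so at least 4 time slots are needed.
Using 4 time slots: Art=2, Latin=1, Calculus=3, History=4, Geology=4, Econ=3, Physics=2. Each listed conflict is separated.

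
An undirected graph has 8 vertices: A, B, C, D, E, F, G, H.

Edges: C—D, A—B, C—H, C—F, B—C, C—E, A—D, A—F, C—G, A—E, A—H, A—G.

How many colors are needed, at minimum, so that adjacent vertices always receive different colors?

A and B are adjacent, so at least 2 colors are needed.
A valid assignment using 2 colors: A=red, B=blue, C=red, D=blue, E=blue, F=blue, G=blue, H=blue. No two adjacent vertices share a color.

2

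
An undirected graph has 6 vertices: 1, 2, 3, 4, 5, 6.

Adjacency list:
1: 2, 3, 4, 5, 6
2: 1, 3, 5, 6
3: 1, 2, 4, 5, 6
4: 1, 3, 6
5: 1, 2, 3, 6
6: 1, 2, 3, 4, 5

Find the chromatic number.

5

1, 2, 3, 5, 6 are mutually adjacent (a clique of size 5), so at least 5 colors are needed.
A valid assignment using 5 colors: 1=a, 2=e, 3=c, 4=d, 5=d, 6=b. No two adjacent vertices share a color.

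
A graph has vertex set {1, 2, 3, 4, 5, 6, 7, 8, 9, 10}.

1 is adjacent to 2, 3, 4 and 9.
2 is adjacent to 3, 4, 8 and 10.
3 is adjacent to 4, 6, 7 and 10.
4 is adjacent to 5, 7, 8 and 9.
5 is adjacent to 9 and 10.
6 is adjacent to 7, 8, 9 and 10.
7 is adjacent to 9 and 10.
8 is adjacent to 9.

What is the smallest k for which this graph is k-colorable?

1, 2, 3, 4 form a clique, so at least 4 colors are needed.
A valid assignment using 4 colors: 1=yellow, 2=green, 3=blue, 4=red, 5=green, 6=red, 7=green, 8=yellow, 9=blue, 10=yellow. Every edge joins two different colors.

4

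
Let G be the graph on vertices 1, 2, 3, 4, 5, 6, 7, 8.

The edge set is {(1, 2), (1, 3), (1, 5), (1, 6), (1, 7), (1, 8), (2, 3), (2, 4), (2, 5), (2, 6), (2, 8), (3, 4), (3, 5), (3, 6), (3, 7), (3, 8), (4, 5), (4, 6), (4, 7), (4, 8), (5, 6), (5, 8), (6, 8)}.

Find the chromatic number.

2, 3, 4, 5, 6, 8 are mutually adjacent (a clique of size 6), so at least 6 colors are needed.
6 colors suffice: color red → {3}; color blue → {5, 7}; color green → {8}; color yellow → {1, 4}; color purple → {6}; color orange → {2}. Each edge has distinct colors on its endpoints.

6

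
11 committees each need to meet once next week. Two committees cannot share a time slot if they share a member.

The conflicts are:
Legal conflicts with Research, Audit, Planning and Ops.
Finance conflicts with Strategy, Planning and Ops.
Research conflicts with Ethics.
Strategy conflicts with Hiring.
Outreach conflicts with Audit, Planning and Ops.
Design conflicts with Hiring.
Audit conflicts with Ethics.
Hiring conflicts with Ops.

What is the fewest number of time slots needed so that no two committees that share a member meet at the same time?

2

Design and Hiring conflict, so at least 2 time slots are needed.
A valid assignment using 2 time slots: Legal=2, Finance=2, Research=1, Strategy=1, Outreach=2, Design=1, Audit=1, Planning=1, Hiring=2, Ops=1, Ethics=2. No two conflicting committees share a time slot.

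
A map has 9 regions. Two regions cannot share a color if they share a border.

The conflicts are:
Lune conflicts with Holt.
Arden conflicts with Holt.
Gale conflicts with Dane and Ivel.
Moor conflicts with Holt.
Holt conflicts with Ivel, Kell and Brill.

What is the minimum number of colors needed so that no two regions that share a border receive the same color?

2

Lune and Holt conflict, so at least 2 colors are needed.
2 colors suffice: Lune=2, Arden=2, Gale=1, Dane=2, Moor=2, Holt=1, Ivel=2, Kell=2, Brill=2. No two conflicting regions share a color.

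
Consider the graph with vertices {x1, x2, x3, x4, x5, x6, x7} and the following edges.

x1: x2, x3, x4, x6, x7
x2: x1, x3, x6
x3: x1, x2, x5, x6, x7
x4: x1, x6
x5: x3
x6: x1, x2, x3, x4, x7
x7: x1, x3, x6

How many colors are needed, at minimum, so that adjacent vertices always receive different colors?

4

x1, x3, x6, x7 are pairwise adjacent (a clique of size 4), so at least 4 colors are needed.
4 colors suffice: x1=3, x2=4, x3=1, x4=1, x5=2, x6=2, x7=4. No two adjacent vertices share a color.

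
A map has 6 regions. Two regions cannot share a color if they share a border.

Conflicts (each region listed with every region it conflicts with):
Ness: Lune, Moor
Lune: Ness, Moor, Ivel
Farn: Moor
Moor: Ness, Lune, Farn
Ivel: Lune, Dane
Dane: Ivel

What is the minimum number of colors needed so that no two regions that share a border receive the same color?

Ness, Lune, Moor pairwise conflict, so at least 3 colors are needed.
A valid assignment using 3 colors: Ness=3, Lune=2, Farn=2, Moor=1, Ivel=1, Dane=2. No two conflicting regions share a color.

3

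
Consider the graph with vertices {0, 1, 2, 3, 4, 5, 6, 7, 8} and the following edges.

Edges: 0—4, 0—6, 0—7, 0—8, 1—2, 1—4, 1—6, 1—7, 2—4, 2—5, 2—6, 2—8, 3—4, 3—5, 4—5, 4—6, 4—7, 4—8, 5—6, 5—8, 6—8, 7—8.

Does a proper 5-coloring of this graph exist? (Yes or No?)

Yes

The chromatic number is 5. 2, 4, 5, 6, 8 are mutually adjacent (a clique of size 5), so at least 5 colors are needed.
A valid assignment using 5 colors: 0=yellow, 1=green, 2=purple, 3=blue, 4=red, 5=yellow, 6=blue, 7=blue, 8=green.
That is already a proper 5-coloring.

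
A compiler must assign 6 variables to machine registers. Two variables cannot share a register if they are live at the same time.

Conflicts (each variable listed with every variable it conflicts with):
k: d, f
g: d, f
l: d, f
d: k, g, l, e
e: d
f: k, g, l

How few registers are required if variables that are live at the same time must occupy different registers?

2

l and f conflict, so at least 2 registers are needed.
2 registers suffice: register 1 → {d, f}; register 2 → {k, g, l, e}. Each listed conflict is separated.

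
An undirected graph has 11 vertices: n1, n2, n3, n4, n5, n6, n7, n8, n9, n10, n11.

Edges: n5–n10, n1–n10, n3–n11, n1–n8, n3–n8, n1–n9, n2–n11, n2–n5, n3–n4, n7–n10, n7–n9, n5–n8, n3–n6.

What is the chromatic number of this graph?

The cycle n11-n2-n5-n8-n3-n11 has odd length 5, so it cannot be 2-colored; at least 3 colors are needed.
3 colors suffice: color R → {n1, n3, n5, n7}; color B → {n4, n6, n8, n9, n10, n11}; color G → {n2}. Each edge has distinct colors on its endpoints.

3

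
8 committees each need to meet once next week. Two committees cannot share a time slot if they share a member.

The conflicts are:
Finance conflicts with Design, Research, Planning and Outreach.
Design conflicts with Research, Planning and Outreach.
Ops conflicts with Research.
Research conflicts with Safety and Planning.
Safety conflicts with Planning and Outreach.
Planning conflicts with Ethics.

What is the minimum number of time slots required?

4

Finance, Design, Research, Planning pairwise conflict, so at least 4 time slots are needed.
4 time slots suffice: time slot 1 → {Research, Ethics, Outreach}; time slot 2 → {Ops, Planning}; time slot 3 → {Finance, Safety}; time slot 4 → {Design}. Every pair that conflicts lands in different time slots.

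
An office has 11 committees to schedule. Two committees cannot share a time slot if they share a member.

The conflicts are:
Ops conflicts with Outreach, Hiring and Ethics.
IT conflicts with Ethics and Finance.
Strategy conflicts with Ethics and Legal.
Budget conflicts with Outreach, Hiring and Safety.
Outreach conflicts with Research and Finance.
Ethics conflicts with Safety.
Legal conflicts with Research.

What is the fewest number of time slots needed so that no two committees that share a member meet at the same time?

The cycle Hiring-Ops-Ethics-Safety-Budget-Hiring has odd length 5, so it cannot be 2-colored; at least 3 time slots are needed.
3 time slots suffice: time slot 1 → {Outreach, Hiring, Ethics, Legal}; time slot 2 → {Ops, Strategy, Budget, Research, Finance}; time slot 3 → {IT, Safety}. Every pair that conflicts lands in different time slots.

3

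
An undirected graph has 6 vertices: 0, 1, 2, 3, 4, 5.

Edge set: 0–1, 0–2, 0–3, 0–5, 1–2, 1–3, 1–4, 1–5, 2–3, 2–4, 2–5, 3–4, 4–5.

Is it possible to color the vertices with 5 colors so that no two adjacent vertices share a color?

The chromatic number is 4. 1, 2, 3, 4 are pairwise adjacent (a clique of size 4), so at least 4 colors are needed.
4 colors suffice: color red → {2}; color blue → {1}; color green → {0, 4}; color yellow → {3, 5}.
Since 5 ≥ 4, a proper 5-coloring certainly exists.

Yes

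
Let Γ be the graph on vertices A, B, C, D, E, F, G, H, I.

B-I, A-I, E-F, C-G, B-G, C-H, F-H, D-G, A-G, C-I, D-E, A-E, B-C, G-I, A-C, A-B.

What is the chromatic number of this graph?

A, B, C, G, I are mutually adjacent (a clique of size 5), so at least 5 colors are needed.
A valid assignment using 5 colors: A=2, B=4, C=1, D=2, E=1, F=2, G=3, H=3, I=5. No two adjacent vertices share a color.

5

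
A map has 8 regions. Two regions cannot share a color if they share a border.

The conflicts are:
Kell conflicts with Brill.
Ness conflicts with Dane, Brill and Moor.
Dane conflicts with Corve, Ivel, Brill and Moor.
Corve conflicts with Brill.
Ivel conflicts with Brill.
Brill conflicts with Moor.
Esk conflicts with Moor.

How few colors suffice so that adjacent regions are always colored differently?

Ness, Dane, Brill, Moor are mutually in conflict, so at least 4 colors are needed.
4 colors suffice: color 1 → {Brill, Esk}; color 2 → {Kell, Dane}; color 3 → {Corve, Ivel, Moor}; color 4 → {Ness}. Every pair that conflicts lands in different colors.

4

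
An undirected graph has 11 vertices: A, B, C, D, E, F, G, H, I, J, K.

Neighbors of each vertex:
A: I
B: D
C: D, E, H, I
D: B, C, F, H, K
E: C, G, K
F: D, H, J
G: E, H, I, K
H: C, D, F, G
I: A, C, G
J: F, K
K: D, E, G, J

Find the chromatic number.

3

D, F, H are mutually adjacent, so at least 3 colors are needed.
3 colors suffice: color 1 → {A, D, G, J}; color 2 → {B, C, F, K}; color 3 → {E, H, I}. Each edge has distinct colors on its endpoints.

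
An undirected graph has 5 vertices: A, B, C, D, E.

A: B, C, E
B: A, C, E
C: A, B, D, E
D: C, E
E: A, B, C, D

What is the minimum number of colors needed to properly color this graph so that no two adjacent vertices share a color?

4

A, B, C, E are mutually adjacent (a clique of size 4), so at least 4 colors are needed.
4 colors suffice: color 1 → {E}; color 2 → {C}; color 3 → {B, D}; color 4 → {A}. Each edge has distinct colors on its endpoints.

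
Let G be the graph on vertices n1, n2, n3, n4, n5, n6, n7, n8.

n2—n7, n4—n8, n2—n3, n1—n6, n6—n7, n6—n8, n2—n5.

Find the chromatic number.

n1 and n6 are adjacent, so at least 2 colors are needed.
2 colors suffice: n1=2, n2=1, n3=2, n4=1, n5=2, n6=1, n7=2, n8=2. Each edge has distinct colors on its endpoints.

2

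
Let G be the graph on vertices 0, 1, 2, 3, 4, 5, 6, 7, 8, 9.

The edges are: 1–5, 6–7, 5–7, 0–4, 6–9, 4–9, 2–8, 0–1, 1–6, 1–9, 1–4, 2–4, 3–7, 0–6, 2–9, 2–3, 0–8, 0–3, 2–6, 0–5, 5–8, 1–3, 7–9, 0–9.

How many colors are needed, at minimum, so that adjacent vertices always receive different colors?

4

0, 1, 4, 9 are pairwise adjacent (a clique of size 4), so at least 4 colors are needed.
A valid assignment using 4 colors: 0=red, 1=blue, 2=red, 3=green, 4=yellow, 5=green, 6=yellow, 7=red, 8=blue, 9=green. Each edge has distinct colors on its endpoints.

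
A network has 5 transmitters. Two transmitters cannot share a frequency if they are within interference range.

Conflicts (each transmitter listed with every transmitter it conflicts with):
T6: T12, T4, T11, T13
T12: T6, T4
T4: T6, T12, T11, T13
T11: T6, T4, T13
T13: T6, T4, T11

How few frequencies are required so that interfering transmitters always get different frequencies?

T6, T4, T11, T13 are mutually in conflict, so at least 4 frequencies are needed.
4 frequencies suffice: frequency 1 → {T4}; frequency 2 → {T6}; frequency 3 → {T12, T13}; frequency 4 → {T11}. Every pair that conflicts lands in different frequencies.

4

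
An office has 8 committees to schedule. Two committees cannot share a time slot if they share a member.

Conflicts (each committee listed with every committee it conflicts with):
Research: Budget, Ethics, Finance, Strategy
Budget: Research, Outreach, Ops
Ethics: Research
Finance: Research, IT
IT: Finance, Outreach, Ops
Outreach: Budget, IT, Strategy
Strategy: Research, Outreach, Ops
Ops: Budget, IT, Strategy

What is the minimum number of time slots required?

The cycle Outreach-Budget-Research-Finance-IT-Outreach has odd length 5, so it cannot be 2-colored; at least 3 time slots are needed.
Using 3 time slots: Research=1, Budget=2, Ethics=2, Finance=2, IT=1, Outreach=3, Strategy=2, Ops=3. Every pair that conflicts lands in different time slots.

3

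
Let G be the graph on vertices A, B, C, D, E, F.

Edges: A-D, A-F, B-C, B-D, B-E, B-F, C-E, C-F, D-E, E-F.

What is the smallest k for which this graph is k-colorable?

B, C, E, F form a clique, so at least 4 colors are needed.
4 colors suffice: color 1 → {A, E}; color 2 → {B}; color 3 → {D, F}; color 4 → {C}. No two adjacent vertices share a color.

4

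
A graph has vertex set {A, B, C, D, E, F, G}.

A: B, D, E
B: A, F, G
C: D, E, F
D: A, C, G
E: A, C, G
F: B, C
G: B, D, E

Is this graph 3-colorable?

Yes

The chromatic number is 3. The cycle F-C-D-A-B-F has odd length 5, so it cannot be 2-colored; at least 3 colors are needed.
A valid assignment using 3 colors: A=2, B=1, C=2, D=1, E=1, F=3, G=2.
That is already a proper 3-coloring.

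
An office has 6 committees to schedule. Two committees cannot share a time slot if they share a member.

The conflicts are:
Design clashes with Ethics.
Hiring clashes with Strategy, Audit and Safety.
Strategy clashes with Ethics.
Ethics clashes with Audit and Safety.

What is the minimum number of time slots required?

2

Ethics and Audit conflict, so at least 2 time slots are needed.
2 time slots suffice: time slot 1 → {Hiring, Ethics}; time slot 2 → {Design, Strategy, Audit, Safety}. Every pair that conflicts lands in different time slots.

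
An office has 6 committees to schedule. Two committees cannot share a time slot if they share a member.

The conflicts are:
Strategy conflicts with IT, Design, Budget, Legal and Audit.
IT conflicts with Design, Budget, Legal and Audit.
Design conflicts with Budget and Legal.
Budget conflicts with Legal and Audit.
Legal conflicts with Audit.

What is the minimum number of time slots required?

5

Strategy, IT, Design, Budget, Legal pairwise conflict, so at least 5 time slots are needed.
5 time slots suffice: time slot 1 → {Strategy}; time slot 2 → {IT}; time slot 3 → {Budget}; time slot 4 → {Legal}; time slot 5 → {Design, Audit}. No two conflicting committees share a time slot.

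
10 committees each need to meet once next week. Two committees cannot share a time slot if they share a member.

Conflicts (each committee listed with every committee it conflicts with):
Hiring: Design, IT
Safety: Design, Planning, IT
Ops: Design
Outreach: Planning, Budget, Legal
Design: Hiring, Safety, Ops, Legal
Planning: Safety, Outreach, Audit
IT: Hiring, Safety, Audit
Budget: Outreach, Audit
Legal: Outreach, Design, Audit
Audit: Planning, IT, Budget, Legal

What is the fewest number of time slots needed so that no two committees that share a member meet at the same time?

3

The cycle Design-Legal-Outreach-Planning-Safety-Design has odd length 5, so it cannot be 2-colored; at least 3 time slots are needed.
3 time slots suffice: time slot 1 → {Outreach, Design, Audit}; time slot 2 → {Hiring, Safety, Ops, Budget, Legal}; time slot 3 → {Planning, IT}. No two conflicting committees share a time slot.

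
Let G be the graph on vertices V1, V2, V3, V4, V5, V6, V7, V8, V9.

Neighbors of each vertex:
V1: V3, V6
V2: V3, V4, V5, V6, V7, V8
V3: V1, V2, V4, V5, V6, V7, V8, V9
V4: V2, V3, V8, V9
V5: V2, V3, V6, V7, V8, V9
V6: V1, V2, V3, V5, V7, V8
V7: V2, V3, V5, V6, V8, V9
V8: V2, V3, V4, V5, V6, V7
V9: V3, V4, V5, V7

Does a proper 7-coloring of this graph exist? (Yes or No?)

Yes

The chromatic number is 6. V2, V3, V5, V6, V7, V8 are pairwise adjacent (a clique of size 6), so at least 6 colors are needed.
A valid assignment using 6 colors: V1=2, V2=2, V3=1, V4=3, V5=6, V6=5, V7=3, V8=4, V9=2.
Since 7 ≥ 6, a proper 7-coloring certainly exists.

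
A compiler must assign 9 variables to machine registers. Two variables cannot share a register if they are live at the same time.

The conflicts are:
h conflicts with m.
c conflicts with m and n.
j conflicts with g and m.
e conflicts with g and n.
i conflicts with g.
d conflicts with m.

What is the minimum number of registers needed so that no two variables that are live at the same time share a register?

2

h and m conflict, so at least 2 registers are needed.
2 registers suffice: register 1 → {g, m, n}; register 2 → {h, c, j, e, i, d}. Each listed conflict is separated.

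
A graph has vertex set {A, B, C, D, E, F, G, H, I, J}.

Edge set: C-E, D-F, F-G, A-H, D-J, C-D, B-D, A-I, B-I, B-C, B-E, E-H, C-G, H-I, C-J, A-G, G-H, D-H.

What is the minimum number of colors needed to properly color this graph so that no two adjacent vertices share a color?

A, H, I form a triangle, so at least 3 colors are needed.
One proper 3-coloring: A=3, B=3, C=1, D=2, E=2, F=1, G=2, H=1, I=2, J=3. Every edge joins two different colors.

3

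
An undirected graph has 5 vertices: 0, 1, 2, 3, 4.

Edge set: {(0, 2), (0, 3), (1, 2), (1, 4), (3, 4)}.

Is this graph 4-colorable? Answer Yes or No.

Yes

The chromatic number is 3. The cycle 4-3-0-2-1-4 has odd length 5, so it cannot be 2-colored; at least 3 colors are needed.
3 colors suffice: color red → {0, 1}; color blue → {2, 3}; color green → {4}.
Since 4 ≥ 3, a proper 4-coloring certainly exists.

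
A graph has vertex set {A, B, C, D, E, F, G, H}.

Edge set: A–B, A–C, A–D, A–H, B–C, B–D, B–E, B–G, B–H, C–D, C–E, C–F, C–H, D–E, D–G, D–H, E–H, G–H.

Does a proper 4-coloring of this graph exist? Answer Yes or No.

No

A, B, C, D, H are pairwise adjacent (a clique of size 5), so at least 5 colors are needed.
So 4 colors are not enough.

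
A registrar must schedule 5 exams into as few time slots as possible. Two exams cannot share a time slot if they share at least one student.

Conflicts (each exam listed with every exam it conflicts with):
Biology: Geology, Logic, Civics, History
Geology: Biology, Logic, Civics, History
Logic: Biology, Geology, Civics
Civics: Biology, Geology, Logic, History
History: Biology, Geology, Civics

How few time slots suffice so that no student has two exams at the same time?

Biology, Geology, Logic, Civics all conflict with each other, so at least 4 time slots are needed.
4 time slots suffice: time slot 1 → {Geology}; time slot 2 → {Civics}; time slot 3 → {Biology}; time slot 4 → {Logic, History}. No two conflicting exams share a time slot.

4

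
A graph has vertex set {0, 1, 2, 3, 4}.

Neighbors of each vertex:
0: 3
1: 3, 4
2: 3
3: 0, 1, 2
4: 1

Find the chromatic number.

0 and 3 are adjacent, so at least 2 colors are needed.
One proper 2-coloring: 0=b, 1=b, 2=b, 3=a, 4=a. Every edge joins two different colors.

2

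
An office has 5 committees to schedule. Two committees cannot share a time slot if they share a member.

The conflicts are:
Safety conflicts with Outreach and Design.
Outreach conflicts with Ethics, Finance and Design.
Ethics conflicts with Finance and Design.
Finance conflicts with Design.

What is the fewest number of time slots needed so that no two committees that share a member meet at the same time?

Outreach, Ethics, Finance, Design are mutually in conflict, so at least 4 time slots are needed.
Using 4 time slots: Safety=3, Outreach=2, Ethics=3, Finance=4, Design=1. Each listed conflict is separated.

4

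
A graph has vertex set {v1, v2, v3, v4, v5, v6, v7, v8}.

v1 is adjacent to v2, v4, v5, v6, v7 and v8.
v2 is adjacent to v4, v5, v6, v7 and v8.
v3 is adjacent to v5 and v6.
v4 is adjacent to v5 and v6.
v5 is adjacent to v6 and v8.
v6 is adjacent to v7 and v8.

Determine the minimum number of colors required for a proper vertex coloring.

5

v1, v2, v4, v5, v6 are pairwise adjacent (a clique of size 5), so at least 5 colors are needed.
5 colors suffice: v1=2, v2=4, v3=2, v4=5, v5=3, v6=1, v7=3, v8=5. No two adjacent vertices share a color.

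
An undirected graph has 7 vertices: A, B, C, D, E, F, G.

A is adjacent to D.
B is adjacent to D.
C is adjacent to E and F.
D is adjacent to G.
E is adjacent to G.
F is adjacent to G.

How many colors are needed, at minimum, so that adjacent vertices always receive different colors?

2

B and D are adjacent, so at least 2 colors are needed.
2 colors suffice: color 1 → {D, E, F}; color 2 → {A, B, C, G}. Every edge joins two different colors.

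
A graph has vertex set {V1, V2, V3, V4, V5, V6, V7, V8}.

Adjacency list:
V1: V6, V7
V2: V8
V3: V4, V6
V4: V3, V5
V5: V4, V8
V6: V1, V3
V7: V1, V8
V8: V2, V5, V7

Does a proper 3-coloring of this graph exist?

Yes

The chromatic number is 3. The cycle V7-V8-V5-V4-V3-V6-V1-V7 has odd length 7, so it cannot be 2-colored; at least 3 colors are needed.
A valid assignment using 3 colors: V1=green, V2=blue, V3=blue, V4=red, V5=blue, V6=red, V7=blue, V8=red.
That is already a proper 3-coloring.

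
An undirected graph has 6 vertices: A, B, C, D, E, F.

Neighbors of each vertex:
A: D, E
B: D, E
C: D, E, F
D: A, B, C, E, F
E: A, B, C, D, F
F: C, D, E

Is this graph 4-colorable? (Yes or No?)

Yes

The chromatic number is 4. C, D, E, F form a clique, so at least 4 colors are needed.
4 colors suffice: color 1 → {E}; color 2 → {D}; color 3 → {A, B, F}; color 4 → {C}.
That is already a proper 4-coloring.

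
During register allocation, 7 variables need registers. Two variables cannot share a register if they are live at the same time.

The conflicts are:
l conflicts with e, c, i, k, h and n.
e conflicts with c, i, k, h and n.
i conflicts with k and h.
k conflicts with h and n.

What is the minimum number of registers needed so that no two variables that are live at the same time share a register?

5

l, e, i, k, h all conflict with each other, so at least 5 registers are needed.
5 registers suffice: register 1 → {e}; register 2 → {l}; register 3 → {c, k}; register 4 → {h, n}; register 5 → {i}. Each listed conflict is separated.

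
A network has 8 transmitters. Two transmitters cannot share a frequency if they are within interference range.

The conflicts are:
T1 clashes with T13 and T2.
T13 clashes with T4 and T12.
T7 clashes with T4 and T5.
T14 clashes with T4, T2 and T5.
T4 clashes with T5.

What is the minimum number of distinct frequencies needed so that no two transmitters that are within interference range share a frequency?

T14, T4, T5 pairwise conflict, so at least 3 frequencies are needed.
3 frequencies suffice: frequency 1 → {T1, T4, T12}; frequency 2 → {T13, T2, T5}; frequency 3 → {T7, T14}. Each listed conflict is separated.

3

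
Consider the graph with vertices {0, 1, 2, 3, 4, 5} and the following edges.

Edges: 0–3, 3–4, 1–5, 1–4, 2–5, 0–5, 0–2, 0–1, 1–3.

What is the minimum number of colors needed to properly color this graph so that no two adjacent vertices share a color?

0, 1, 5 are pairwise adjacent, so at least 3 colors are needed.
One proper 3-coloring: 0=blue, 1=red, 2=red, 3=green, 4=blue, 5=green. Each edge has distinct colors on its endpoints.

3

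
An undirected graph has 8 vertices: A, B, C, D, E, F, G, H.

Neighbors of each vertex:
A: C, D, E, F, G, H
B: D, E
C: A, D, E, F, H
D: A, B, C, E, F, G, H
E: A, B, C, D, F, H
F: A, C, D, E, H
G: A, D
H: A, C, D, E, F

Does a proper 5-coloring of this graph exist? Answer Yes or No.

A, C, D, E, F, H are pairwise adjacent (a clique of size 6), so at least 6 colors are needed.
So 5 colors are not enough.

No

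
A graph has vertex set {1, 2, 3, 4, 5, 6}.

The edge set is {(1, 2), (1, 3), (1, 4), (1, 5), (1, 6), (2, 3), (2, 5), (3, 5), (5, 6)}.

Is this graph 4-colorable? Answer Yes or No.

The chromatic number is 4. 1, 2, 3, 5 are pairwise adjacent (a clique of size 4), so at least 4 colors are needed.
4 colors suffice: color red → {1}; color blue → {4, 5}; color green → {2, 6}; color yellow → {3}.
That is already a proper 4-coloring.

Yes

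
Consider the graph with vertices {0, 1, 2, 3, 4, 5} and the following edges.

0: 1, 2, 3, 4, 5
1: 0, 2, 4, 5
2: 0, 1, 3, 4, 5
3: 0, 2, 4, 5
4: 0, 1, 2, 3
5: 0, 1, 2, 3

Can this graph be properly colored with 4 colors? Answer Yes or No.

The chromatic number is 4. 0, 1, 2, 5 are mutually adjacent (a clique of size 4), so at least 4 colors are needed.
4 colors suffice: color a → {2}; color b → {0}; color c → {4, 5}; color d → {1, 3}.
That is already a proper 4-coloring.

Yes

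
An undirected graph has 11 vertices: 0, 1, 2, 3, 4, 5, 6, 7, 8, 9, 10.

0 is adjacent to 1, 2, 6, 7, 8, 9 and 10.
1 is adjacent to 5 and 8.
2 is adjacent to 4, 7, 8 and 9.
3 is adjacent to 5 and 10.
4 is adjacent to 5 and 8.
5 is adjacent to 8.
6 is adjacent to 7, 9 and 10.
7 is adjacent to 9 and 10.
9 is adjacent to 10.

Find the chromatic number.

5

0, 6, 7, 9, 10 form a clique, so at least 5 colors are needed.
One proper 5-coloring: 0=a, 1=c, 2=d, 3=b, 4=c, 5=a, 6=e, 7=b, 8=b, 9=c, 10=d. No two adjacent vertices share a color.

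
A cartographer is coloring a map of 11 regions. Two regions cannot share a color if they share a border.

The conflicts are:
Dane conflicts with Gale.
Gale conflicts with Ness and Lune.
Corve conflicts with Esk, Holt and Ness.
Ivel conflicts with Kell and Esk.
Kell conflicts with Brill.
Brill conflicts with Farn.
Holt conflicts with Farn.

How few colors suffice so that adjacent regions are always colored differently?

3

The cycle Brill-Farn-Holt-Corve-Esk-Ivel-Kell-Brill has odd length 7, so it cannot be 2-colored; at least 3 colors are needed.
A valid assignment using 3 colors: Dane=2, Gale=1, Corve=1, Ivel=3, Kell=1, Brill=2, Esk=2, Holt=2, Ness=2, Lune=2, Farn=1. Each listed conflict is separated.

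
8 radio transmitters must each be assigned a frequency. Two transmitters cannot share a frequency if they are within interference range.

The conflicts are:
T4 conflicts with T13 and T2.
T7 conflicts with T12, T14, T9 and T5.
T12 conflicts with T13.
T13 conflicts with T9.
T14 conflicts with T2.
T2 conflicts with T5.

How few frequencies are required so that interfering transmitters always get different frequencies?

T4 and T13 conflict, so at least 2 frequencies are needed.
2 frequencies suffice: frequency 1 → {T7, T13, T2}; frequency 2 → {T4, T12, T14, T9, T5}. Every pair that conflicts lands in different frequencies.

2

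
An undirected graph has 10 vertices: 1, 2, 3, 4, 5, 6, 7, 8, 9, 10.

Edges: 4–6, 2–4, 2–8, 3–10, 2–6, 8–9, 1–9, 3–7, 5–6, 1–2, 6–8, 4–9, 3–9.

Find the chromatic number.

2, 4, 6 form a triangle, so at least 3 colors are needed.
3 colors suffice: color red → {2, 5, 7, 9, 10}; color blue → {1, 3, 6}; color green → {4, 8}. No two adjacent vertices share a color.

3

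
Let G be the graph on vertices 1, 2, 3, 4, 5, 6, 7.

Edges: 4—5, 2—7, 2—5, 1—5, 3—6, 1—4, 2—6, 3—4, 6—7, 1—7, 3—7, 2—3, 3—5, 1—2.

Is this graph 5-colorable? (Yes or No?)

The chromatic number is 4. 2, 3, 6, 7 are pairwise adjacent (a clique of size 4), so at least 4 colors are needed.
One proper 4-coloring: 1=blue, 2=red, 3=blue, 4=red, 5=green, 6=yellow, 7=green.
Since 5 ≥ 4, a proper 5-coloring certainly exists.

Yes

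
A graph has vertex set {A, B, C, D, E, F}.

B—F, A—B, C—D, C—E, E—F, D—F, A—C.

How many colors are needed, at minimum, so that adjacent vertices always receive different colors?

3

The cycle A-C-E-F-B-A has odd length 5, so it cannot be 2-colored; at least 3 colors are needed.
One proper 3-coloring: A=2, B=3, C=1, D=2, E=2, F=1. Every edge joins two different colors.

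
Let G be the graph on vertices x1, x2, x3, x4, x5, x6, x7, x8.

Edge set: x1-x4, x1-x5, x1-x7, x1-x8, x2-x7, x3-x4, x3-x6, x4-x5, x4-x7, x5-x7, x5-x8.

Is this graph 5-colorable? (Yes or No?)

Yes

The chromatic number is 4. x1, x4, x5, x7 form a clique, so at least 4 colors are needed.
One proper 4-coloring: x1=2, x2=1, x3=2, x4=1, x5=3, x6=1, x7=4, x8=1.
Since 5 ≥ 4, a proper 5-coloring certainly exists.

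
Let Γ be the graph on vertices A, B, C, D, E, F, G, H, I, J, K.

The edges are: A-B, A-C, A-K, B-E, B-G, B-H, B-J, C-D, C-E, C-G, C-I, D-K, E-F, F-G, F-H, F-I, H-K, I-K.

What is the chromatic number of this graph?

2

I and K are adjacent, so at least 2 colors are needed.
2 colors suffice: color 1 → {B, C, F, K}; color 2 → {A, D, E, G, H, I, J}. No two adjacent vertices share a color.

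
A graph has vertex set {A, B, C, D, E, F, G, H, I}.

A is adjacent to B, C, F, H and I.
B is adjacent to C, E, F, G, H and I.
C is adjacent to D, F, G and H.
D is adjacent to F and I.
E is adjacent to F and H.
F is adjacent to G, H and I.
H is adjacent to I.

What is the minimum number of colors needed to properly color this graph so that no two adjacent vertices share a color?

A, B, F, H, I form a clique, so at least 5 colors are needed.
5 colors suffice: color red → {F}; color blue → {B, D}; color green → {C, E, I}; color yellow → {G, H}; color purple → {A}. No two adjacent vertices share a color.

5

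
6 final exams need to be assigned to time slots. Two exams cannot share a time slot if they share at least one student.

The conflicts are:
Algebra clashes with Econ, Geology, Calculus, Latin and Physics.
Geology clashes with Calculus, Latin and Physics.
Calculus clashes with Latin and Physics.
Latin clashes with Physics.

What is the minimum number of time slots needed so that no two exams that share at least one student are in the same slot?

5

Algebra, Geology, Calculus, Latin, Physics pairwise conflict, so at least 5 time slots are needed.
5 time slots suffice: time slot 1 → {Algebra}; time slot 2 → {Econ, Physics}; time slot 3 → {Geology}; time slot 4 → {Latin}; time slot 5 → {Calculus}. Every pair that conflicts lands in different time slots.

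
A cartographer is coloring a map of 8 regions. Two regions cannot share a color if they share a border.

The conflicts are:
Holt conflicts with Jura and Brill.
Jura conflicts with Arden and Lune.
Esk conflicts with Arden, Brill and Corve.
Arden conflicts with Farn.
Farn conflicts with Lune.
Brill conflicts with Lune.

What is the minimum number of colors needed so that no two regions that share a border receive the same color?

The cycle Holt-Brill-Esk-Arden-Jura-Holt has odd length 5, so it cannot be 2-colored; at least 3 colors are needed.
3 colors suffice: Holt=2, Jura=1, Esk=2, Arden=3, Farn=1, Brill=1, Lune=2, Corve=1. Every pair that conflicts lands in different colors.

3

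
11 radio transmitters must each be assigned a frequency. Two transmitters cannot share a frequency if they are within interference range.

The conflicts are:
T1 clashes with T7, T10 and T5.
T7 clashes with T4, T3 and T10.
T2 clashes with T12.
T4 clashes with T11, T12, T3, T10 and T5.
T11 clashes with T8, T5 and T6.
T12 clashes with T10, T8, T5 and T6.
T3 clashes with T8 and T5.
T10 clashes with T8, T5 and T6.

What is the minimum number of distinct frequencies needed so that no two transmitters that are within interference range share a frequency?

T4, T12, T10, T5 all conflict with each other, so at least 4 frequencies are needed.
A valid assignment using 4 frequencies: T1=2, T7=3, T2=1, T4=2, T11=1, T12=4, T3=1, T10=1, T8=2, T5=3, T6=2. Every pair that conflicts lands in different frequencies.

4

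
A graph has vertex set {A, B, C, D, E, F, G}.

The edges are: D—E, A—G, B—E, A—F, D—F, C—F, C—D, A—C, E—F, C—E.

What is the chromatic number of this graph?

C, D, E, F are mutually adjacent (a clique of size 4), so at least 4 colors are needed.
A valid assignment using 4 colors: A=2, B=1, C=3, D=4, E=2, F=1, G=1. Every edge joins two different colors.

4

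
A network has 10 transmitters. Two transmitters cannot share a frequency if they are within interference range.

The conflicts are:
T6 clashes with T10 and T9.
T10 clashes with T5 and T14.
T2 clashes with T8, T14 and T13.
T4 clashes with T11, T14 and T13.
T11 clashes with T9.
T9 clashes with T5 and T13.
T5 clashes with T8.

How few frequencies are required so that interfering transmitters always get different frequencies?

The cycle T8-T2-T14-T10-T5-T8 has odd length 5, so it cannot be 2-colored; at least 3 frequencies are needed.
Using 3 frequencies: T6=2, T10=3, T2=2, T4=2, T11=3, T9=1, T5=2, T8=1, T14=1, T13=3. Each listed conflict is separated.

3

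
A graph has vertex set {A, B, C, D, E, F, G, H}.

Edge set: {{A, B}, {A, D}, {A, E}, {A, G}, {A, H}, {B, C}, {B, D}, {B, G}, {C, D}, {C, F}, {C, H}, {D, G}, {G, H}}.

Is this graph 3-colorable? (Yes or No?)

A, B, D, G are mutually adjacent (a clique of size 4), so at least 4 colors are needed.
So 3 colors are not enough.

No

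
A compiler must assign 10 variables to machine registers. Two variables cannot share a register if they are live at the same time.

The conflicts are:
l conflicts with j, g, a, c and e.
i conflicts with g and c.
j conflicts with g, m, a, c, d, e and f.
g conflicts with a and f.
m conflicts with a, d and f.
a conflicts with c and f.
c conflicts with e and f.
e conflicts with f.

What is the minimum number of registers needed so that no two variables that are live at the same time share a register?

j, m, a, f all conflict with each other, so at least 4 registers are needed.
4 registers suffice: register 1 → {i, j}; register 2 → {g, m, c}; register 3 → {l, d, f}; register 4 → {a, e}. Each listed conflict is separated.

4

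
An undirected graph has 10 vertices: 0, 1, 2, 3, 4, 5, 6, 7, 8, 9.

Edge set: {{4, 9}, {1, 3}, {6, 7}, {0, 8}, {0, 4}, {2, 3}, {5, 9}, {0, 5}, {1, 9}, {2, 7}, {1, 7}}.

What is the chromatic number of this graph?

4 and 9 are adjacent, so at least 2 colors are needed.
One proper 2-coloring: 0=a, 1=b, 2=b, 3=a, 4=b, 5=b, 6=b, 7=a, 8=b, 9=a. Each edge has distinct colors on its endpoints.

2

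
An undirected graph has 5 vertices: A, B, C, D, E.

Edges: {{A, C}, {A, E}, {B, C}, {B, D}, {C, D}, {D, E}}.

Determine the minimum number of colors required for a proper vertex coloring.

B, C, D form a triangle, so at least 3 colors are needed.
One proper 3-coloring: A=blue, B=green, C=red, D=blue, E=red. Each edge has distinct colors on its endpoints.

3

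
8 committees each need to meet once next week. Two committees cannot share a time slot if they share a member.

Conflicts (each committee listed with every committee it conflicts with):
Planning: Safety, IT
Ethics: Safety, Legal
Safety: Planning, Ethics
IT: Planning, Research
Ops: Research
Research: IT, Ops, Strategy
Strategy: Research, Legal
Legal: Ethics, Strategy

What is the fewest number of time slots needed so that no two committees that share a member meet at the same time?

3

The cycle Research-IT-Planning-Safety-Ethics-Legal-Strategy-Research has odd length 7, so it cannot be 2-colored; at least 3 time slots are needed.
3 time slots suffice: time slot 1 → {Safety, Research, Legal}; time slot 2 → {Planning, Ethics, Ops, Strategy}; time slot 3 → {IT}. Each listed conflict is separated.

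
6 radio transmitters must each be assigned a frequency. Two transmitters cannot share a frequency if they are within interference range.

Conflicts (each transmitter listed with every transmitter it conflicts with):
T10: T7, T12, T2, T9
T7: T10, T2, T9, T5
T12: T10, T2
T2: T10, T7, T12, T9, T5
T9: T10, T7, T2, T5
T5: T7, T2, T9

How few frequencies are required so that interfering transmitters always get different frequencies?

T10, T7, T2, T9 are mutually in conflict, so at least 4 frequencies are needed.
A valid assignment using 4 frequencies: T10=3, T7=4, T12=2, T2=1, T9=2, T5=3. Each listed conflict is separated.

4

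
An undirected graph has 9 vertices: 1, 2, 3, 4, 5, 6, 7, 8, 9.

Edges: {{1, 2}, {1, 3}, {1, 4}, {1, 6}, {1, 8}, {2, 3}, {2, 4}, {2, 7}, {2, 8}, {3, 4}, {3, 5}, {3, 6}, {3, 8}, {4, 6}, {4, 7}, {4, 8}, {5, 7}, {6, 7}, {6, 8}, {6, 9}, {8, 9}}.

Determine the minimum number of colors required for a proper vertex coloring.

5

1, 2, 3, 4, 8 form a clique, so at least 5 colors are needed.
A valid assignment using 5 colors: 1=e, 2=c, 3=d, 4=a, 5=a, 6=c, 7=b, 8=b, 9=a. No two adjacent vertices share a color.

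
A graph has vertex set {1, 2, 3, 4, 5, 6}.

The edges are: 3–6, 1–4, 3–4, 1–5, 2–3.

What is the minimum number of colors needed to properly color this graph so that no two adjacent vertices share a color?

2

2 and 3 are adjacent, so at least 2 colors are needed.
2 colors suffice: color a → {1, 3}; color b → {2, 4, 5, 6}. No two adjacent vertices share a color.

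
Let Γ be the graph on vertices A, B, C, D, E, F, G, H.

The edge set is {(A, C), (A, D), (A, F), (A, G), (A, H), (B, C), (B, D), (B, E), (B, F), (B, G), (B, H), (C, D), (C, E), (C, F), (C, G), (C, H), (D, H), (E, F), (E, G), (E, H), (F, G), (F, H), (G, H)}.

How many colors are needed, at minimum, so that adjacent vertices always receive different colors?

6

B, C, E, F, G, H form a clique, so at least 6 colors are needed.
A valid assignment using 6 colors: A=5, B=5, C=2, D=3, E=6, F=3, G=4, H=1. Every edge joins two different colors.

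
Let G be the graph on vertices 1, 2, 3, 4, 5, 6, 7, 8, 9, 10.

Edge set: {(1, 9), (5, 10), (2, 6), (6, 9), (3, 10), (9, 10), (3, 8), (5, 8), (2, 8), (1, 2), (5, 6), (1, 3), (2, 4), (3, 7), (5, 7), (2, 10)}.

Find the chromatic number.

6 and 9 are adjacent, so at least 2 colors are needed.
2 colors suffice: color red → {2, 3, 5, 9}; color blue → {1, 4, 6, 7, 8, 10}. Every edge joins two different colors.

2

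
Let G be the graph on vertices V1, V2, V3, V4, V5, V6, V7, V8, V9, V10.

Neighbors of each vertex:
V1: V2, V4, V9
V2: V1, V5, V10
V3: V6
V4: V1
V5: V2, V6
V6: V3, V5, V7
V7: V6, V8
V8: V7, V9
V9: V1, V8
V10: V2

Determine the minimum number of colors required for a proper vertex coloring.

The cycle V6-V5-V2-V1-V9-V8-V7-V6 has odd length 7, so it cannot be 2-colored; at least 3 colors are needed.
One proper 3-coloring: V1=1, V2=2, V3=2, V4=2, V5=3, V6=1, V7=2, V8=1, V9=2, V10=1. Every edge joins two different colors.

3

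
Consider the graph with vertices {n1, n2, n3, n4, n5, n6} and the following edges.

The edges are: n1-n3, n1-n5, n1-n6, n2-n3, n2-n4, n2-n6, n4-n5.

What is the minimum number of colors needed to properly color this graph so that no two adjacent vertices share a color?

3

The cycle n1-n6-n2-n4-n5-n1 has odd length 5, so it cannot be 2-colored; at least 3 colors are needed.
3 colors suffice: n1=1, n2=1, n3=2, n4=2, n5=3, n6=2. Every edge joins two different colors.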